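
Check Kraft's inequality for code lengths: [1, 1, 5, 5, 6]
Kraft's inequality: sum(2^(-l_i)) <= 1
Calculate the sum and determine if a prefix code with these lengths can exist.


Sum = 2^(-1) + 2^(-1) + 2^(-5) + 2^(-5) + 2^(-6)
    = 0.5 + 0.5 + 0.03125 + 0.03125 + 0.015625
    = 69/64 = 1.078125
Since 1.078125 > 1, Kraft's inequality is NOT satisfied.
A prefix code with these lengths CANNOT exist.

Kraft sum = 1.078125. Not satisfied.


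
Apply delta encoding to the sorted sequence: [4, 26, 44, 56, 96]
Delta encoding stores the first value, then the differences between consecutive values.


First value: 4
Deltas:
  26 - 4 = 22
  44 - 26 = 18
  56 - 44 = 12
  96 - 56 = 40


Delta encoded: [4, 22, 18, 12, 40]


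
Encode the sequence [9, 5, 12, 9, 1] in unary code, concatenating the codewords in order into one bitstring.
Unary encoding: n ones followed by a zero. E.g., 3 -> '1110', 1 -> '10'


Encode each number as n ones followed by a terminating 0:
  9 -> 1111111110 (10 bits)
  5 -> 111110 (6 bits)
  12 -> 1111111111110 (13 bits)
  9 -> 1111111110 (10 bits)
  1 -> 10 (2 bits)
Total length = 10 + 6 + 13 + 10 + 2 = 41 bits.

Unary([9, 5, 12, 9, 1]) = 11111111101111101111111111110111111111010 (41 bits)


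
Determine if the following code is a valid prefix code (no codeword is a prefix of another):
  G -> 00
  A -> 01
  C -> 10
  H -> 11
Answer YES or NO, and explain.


Checking each pair (does one codeword prefix another?):
  G='00' vs A='01': no prefix
  G='00' vs C='10': no prefix
  G='00' vs H='11': no prefix
  A='01' vs G='00': no prefix
  A='01' vs C='10': no prefix
  A='01' vs H='11': no prefix
  C='10' vs G='00': no prefix
  C='10' vs A='01': no prefix
  C='10' vs H='11': no prefix
  H='11' vs G='00': no prefix
  H='11' vs A='01': no prefix
  H='11' vs C='10': no prefix
No violation found over all pairs.

YES -- this is a valid prefix code. No codeword is a prefix of any other codeword.


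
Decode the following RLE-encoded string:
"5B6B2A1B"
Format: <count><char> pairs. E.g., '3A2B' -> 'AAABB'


Expanding each <count><char> pair:
  5B -> 'BBBBB'
  6B -> 'BBBBBB'
  2A -> 'AA'
  1B -> 'B'

Decoded = BBBBBBBBBBBAAB


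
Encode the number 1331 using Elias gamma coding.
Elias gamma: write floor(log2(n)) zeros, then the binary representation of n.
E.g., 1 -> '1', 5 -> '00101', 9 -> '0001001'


num_bits = floor(log2(1331)) + 1 = 11
leading_zeros = num_bits - 1 = 10
binary(1331) = 10100110011

Elias gamma(1331) = '0000000000' + '10100110011' = 000000000010100110011 (21 bits)


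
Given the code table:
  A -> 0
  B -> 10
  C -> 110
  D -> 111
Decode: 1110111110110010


Decoding:
111 -> D
0 -> A
111 -> D
110 -> C
110 -> C
0 -> A
10 -> B


Result: DADCCAB


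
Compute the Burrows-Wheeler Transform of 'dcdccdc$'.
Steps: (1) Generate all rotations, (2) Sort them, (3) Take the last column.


Rotations (sorted):
  0: $dcdccdc -> last char: c
  1: c$dcdccd -> last char: d
  2: ccdc$dcd -> last char: d
  3: cdc$dcdc -> last char: c
  4: cdccdc$d -> last char: d
  5: dc$dcdcc -> last char: c
  6: dccdc$dc -> last char: c
  7: dcdccdc$ -> last char: $


BWT = cddcdcc$


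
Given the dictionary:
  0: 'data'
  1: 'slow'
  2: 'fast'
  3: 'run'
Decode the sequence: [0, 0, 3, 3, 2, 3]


Look up each index in the dictionary:
  0 -> 'data'
  0 -> 'data'
  3 -> 'run'
  3 -> 'run'
  2 -> 'fast'
  3 -> 'run'

Decoded: "data data run run fast run"


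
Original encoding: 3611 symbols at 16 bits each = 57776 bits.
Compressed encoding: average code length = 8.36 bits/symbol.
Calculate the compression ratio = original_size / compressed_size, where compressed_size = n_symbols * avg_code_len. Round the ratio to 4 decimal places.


original_size = n_symbols * orig_bits = 3611 * 16 = 57776 bits
compressed_size = n_symbols * avg_code_len = 3611 * 8.36 = 30187.96 bits
ratio = original_size / compressed_size = 57776 / 30187.96 = 1.9139

Compression ratio = 1.9139


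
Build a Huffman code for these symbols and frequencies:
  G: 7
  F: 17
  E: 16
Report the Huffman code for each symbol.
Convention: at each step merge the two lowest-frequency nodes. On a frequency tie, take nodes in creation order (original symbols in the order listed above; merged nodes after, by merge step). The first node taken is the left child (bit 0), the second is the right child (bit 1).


Huffman tree construction:
Step 1: Merge G(7) + E(16) = 23
Step 2: Merge F(17) + (G+E)(23) = 40
Read each symbol's code off the tree from the root (left child = 0, right child = 1).

Codes:
  G: 10 (length 2)
  F: 0 (length 1)
  E: 11 (length 2)
Average code length: 63/40 = 1.5750 bits/symbol


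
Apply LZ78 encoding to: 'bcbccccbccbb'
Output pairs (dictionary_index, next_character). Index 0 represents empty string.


LZ78 encoding steps:
Dictionary: {0: ''}
Step 1: w='' (idx 0), next='b' -> output (0, 'b'), add 'b' as idx 1
Step 2: w='' (idx 0), next='c' -> output (0, 'c'), add 'c' as idx 2
Step 3: w='b' (idx 1), next='c' -> output (1, 'c'), add 'bc' as idx 3
Step 4: w='c' (idx 2), next='c' -> output (2, 'c'), add 'cc' as idx 4
Step 5: w='c' (idx 2), next='b' -> output (2, 'b'), add 'cb' as idx 5
Step 6: w='cc' (idx 4), next='b' -> output (4, 'b'), add 'ccb' as idx 6
Step 7: w='b' (idx 1), end of input -> output (1, '')


Encoded: [(0, 'b'), (0, 'c'), (1, 'c'), (2, 'c'), (2, 'b'), (4, 'b'), (1, '')]


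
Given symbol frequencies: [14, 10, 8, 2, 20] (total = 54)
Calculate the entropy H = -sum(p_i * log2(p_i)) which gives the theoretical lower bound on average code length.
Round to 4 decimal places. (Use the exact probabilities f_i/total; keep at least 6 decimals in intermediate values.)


Per-symbol terms -p_i * log2(p_i) with p_i = f_i/54:
  p = 14/54 = 0.259259: log2(p) = -1.947533, -p*log2(p) = 0.504916
  p = 10/54 = 0.185185: log2(p) = -2.432959, -p*log2(p) = 0.450548
  p = 8/54 = 0.148148: log2(p) = -2.754888, -p*log2(p) = 0.408131
  p = 2/54 = 0.037037: log2(p) = -4.754888, -p*log2(p) = 0.176107
  p = 20/54 = 0.370370: log2(p) = -1.432959, -p*log2(p) = 0.530726
H = 0.504916 + 0.450548 + 0.408131 + 0.176107 + 0.530726 = 2.070428

H = 2.0704 bits/symbol


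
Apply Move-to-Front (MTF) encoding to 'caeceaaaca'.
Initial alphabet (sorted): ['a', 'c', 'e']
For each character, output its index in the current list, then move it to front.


MTF encoding:
'c': index 1 in ['a', 'c', 'e'] -> ['c', 'a', 'e']
'a': index 1 in ['c', 'a', 'e'] -> ['a', 'c', 'e']
'e': index 2 in ['a', 'c', 'e'] -> ['e', 'a', 'c']
'c': index 2 in ['e', 'a', 'c'] -> ['c', 'e', 'a']
'e': index 1 in ['c', 'e', 'a'] -> ['e', 'c', 'a']
'a': index 2 in ['e', 'c', 'a'] -> ['a', 'e', 'c']
'a': index 0 in ['a', 'e', 'c'] -> ['a', 'e', 'c']
'a': index 0 in ['a', 'e', 'c'] -> ['a', 'e', 'c']
'c': index 2 in ['a', 'e', 'c'] -> ['c', 'a', 'e']
'a': index 1 in ['c', 'a', 'e'] -> ['a', 'c', 'e']


Output: [1, 1, 2, 2, 1, 2, 0, 0, 2, 1]


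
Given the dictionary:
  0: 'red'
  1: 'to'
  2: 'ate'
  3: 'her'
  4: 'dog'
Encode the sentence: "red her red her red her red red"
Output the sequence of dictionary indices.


Look up each word in the dictionary:
  'red' -> 0
  'her' -> 3
  'red' -> 0
  'her' -> 3
  'red' -> 0
  'her' -> 3
  'red' -> 0
  'red' -> 0

Encoded: [0, 3, 0, 3, 0, 3, 0, 0]


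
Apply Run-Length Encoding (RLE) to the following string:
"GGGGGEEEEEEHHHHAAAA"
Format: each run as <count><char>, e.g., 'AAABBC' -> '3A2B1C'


Scanning runs left to right:
  i=0: run of 'G' x 5 -> '5G'
  i=5: run of 'E' x 6 -> '6E'
  i=11: run of 'H' x 4 -> '4H'
  i=15: run of 'A' x 4 -> '4A'

RLE = 5G6E4H4A


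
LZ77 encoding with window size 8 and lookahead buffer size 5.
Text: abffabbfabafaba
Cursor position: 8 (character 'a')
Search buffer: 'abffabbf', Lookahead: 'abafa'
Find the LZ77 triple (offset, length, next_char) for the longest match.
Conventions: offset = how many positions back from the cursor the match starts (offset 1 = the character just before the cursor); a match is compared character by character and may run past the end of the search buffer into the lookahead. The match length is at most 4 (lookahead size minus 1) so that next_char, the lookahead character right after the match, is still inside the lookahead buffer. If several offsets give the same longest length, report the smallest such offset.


Try each offset into the search buffer:
  offset=1 (pos 7, char 'f'): match length 0
  offset=2 (pos 6, char 'b'): match length 0
  offset=3 (pos 5, char 'b'): match length 0
  offset=4 (pos 4, char 'a'): match length 2
  offset=5 (pos 3, char 'f'): match length 0
  offset=6 (pos 2, char 'f'): match length 0
  offset=7 (pos 1, char 'b'): match length 0
  offset=8 (pos 0, char 'a'): match length 2
Longest match has length 2, found at offsets 4, 8; take the smallest, offset 4.
next_char = character at position 8 + 2 = 10 -> 'a'

Best match: offset=4, length=2 (matching 'ab' starting at position 4)
LZ77 triple: (4, 2, 'a')


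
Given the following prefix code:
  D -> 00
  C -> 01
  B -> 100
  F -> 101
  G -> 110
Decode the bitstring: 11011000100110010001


Decoding step by step:
Bits 110 -> G
Bits 110 -> G
Bits 00 -> D
Bits 100 -> B
Bits 110 -> G
Bits 01 -> C
Bits 00 -> D
Bits 01 -> C


Decoded message: GGDBGCDC


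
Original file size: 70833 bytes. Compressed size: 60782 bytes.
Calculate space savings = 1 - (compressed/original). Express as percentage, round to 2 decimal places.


ratio = compressed/original = 60782/70833 = 0.858103
savings = 1 - ratio = 1 - 0.858103 = 0.141897
as a percentage: 0.141897 * 100 = 14.19%

Space savings = 1 - 60782/70833 = 14.19%


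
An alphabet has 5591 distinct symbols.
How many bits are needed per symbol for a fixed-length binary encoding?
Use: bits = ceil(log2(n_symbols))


log2(5591) = 12.4489
Bracket: 2^12 = 4096 < 5591 <= 2^13 = 8192
So ceil(log2(5591)) = 13

bits = ceil(log2(5591)) = ceil(12.4489) = 13 bits


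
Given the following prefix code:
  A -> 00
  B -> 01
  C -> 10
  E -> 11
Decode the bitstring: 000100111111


Decoding step by step:
Bits 00 -> A
Bits 01 -> B
Bits 00 -> A
Bits 11 -> E
Bits 11 -> E
Bits 11 -> E


Decoded message: ABAEEE


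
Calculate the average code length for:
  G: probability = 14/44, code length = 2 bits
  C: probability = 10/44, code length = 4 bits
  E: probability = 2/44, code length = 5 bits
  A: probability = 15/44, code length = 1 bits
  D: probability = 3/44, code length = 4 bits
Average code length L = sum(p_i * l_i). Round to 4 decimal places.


Weighted contributions p_i * l_i:
  G: (14/44) * 2 = 28/44
  C: (10/44) * 4 = 40/44
  E: (2/44) * 5 = 10/44
  A: (15/44) * 1 = 15/44
  D: (3/44) * 4 = 12/44
Sum = (28 + 40 + 10 + 15 + 12)/44 = 105/44

L = 105/44 = 2.3864 bits/symbol


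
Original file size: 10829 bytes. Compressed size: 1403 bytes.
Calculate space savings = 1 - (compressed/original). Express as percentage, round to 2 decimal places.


ratio = compressed/original = 1403/10829 = 0.12956
savings = 1 - ratio = 1 - 0.12956 = 0.87044
as a percentage: 0.87044 * 100 = 87.04%

Space savings = 1 - 1403/10829 = 87.04%


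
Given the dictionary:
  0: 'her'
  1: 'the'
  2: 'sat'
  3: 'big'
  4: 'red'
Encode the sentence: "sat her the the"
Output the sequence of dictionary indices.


Look up each word in the dictionary:
  'sat' -> 2
  'her' -> 0
  'the' -> 1
  'the' -> 1

Encoded: [2, 0, 1, 1]


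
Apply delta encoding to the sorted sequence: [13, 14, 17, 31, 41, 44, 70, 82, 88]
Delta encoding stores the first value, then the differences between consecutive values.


First value: 13
Deltas:
  14 - 13 = 1
  17 - 14 = 3
  31 - 17 = 14
  41 - 31 = 10
  44 - 41 = 3
  70 - 44 = 26
  82 - 70 = 12
  88 - 82 = 6


Delta encoded: [13, 1, 3, 14, 10, 3, 26, 12, 6]


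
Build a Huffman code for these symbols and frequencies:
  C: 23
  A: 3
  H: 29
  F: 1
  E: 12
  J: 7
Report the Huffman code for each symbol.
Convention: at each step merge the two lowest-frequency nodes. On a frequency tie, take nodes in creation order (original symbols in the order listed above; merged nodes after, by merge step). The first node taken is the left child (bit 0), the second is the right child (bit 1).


Huffman tree construction:
Step 1: Merge F(1) + A(3) = 4
Step 2: Merge (F+A)(4) + J(7) = 11
Step 3: Merge ((F+A)+J)(11) + E(12) = 23
Step 4: Merge C(23) + (((F+A)+J)+E)(23) = 46
Step 5: Merge H(29) + (C+(((F+A)+J)+E))(46) = 75
Read each symbol's code off the tree from the root (left child = 0, right child = 1).

Codes:
  C: 10 (length 2)
  A: 11001 (length 5)
  H: 0 (length 1)
  F: 11000 (length 5)
  E: 111 (length 3)
  J: 1101 (length 4)
Average code length: 159/75 = 2.1200 bits/symbol


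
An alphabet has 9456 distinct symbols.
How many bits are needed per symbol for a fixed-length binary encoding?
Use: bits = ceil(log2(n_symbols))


log2(9456) = 13.207
Bracket: 2^13 = 8192 < 9456 <= 2^14 = 16384
So ceil(log2(9456)) = 14

bits = ceil(log2(9456)) = ceil(13.207) = 14 bits


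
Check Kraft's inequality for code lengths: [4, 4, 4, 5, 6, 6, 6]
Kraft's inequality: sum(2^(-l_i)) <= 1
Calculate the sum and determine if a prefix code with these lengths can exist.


Sum = 2^(-4) + 2^(-4) + 2^(-4) + 2^(-5) + 2^(-6) + 2^(-6) + 2^(-6)
    = 0.0625 + 0.0625 + 0.0625 + 0.03125 + 0.015625 + 0.015625 + 0.015625
    = 17/64 = 0.265625
Since 0.265625 <= 1, Kraft's inequality IS satisfied.
A prefix code with these lengths CAN exist.

Kraft sum = 0.265625. Satisfied.


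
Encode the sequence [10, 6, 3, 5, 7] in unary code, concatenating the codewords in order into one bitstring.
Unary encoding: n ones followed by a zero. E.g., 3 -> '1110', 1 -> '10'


Encode each number as n ones followed by a terminating 0:
  10 -> 11111111110 (11 bits)
  6 -> 1111110 (7 bits)
  3 -> 1110 (4 bits)
  5 -> 111110 (6 bits)
  7 -> 11111110 (8 bits)
Total length = 11 + 7 + 4 + 6 + 8 = 36 bits.

Unary([10, 6, 3, 5, 7]) = 111111111101111110111011111011111110 (36 bits)


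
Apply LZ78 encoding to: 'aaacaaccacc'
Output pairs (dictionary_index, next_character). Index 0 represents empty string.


LZ78 encoding steps:
Dictionary: {0: ''}
Step 1: w='' (idx 0), next='a' -> output (0, 'a'), add 'a' as idx 1
Step 2: w='a' (idx 1), next='a' -> output (1, 'a'), add 'aa' as idx 2
Step 3: w='' (idx 0), next='c' -> output (0, 'c'), add 'c' as idx 3
Step 4: w='aa' (idx 2), next='c' -> output (2, 'c'), add 'aac' as idx 4
Step 5: w='c' (idx 3), next='a' -> output (3, 'a'), add 'ca' as idx 5
Step 6: w='c' (idx 3), next='c' -> output (3, 'c'), add 'cc' as idx 6


Encoded: [(0, 'a'), (1, 'a'), (0, 'c'), (2, 'c'), (3, 'a'), (3, 'c')]


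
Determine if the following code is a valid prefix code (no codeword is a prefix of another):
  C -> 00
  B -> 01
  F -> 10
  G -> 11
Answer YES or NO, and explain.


Checking each pair (does one codeword prefix another?):
  C='00' vs B='01': no prefix
  C='00' vs F='10': no prefix
  C='00' vs G='11': no prefix
  B='01' vs C='00': no prefix
  B='01' vs F='10': no prefix
  B='01' vs G='11': no prefix
  F='10' vs C='00': no prefix
  F='10' vs B='01': no prefix
  F='10' vs G='11': no prefix
  G='11' vs C='00': no prefix
  G='11' vs B='01': no prefix
  G='11' vs F='10': no prefix
No violation found over all pairs.

YES -- this is a valid prefix code. No codeword is a prefix of any other codeword.


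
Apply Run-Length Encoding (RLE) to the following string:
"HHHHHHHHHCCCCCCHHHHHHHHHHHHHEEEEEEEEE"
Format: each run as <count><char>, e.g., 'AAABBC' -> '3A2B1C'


Scanning runs left to right:
  i=0: run of 'H' x 9 -> '9H'
  i=9: run of 'C' x 6 -> '6C'
  i=15: run of 'H' x 13 -> '13H'
  i=28: run of 'E' x 9 -> '9E'

RLE = 9H6C13H9E


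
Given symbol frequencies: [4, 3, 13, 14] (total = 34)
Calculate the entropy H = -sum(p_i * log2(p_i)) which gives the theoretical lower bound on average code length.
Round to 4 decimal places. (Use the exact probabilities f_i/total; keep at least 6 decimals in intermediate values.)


Per-symbol terms -p_i * log2(p_i) with p_i = f_i/34:
  p = 4/34 = 0.117647: log2(p) = -3.087463, -p*log2(p) = 0.363231
  p = 3/34 = 0.088235: log2(p) = -3.502500, -p*log2(p) = 0.309044
  p = 13/34 = 0.382353: log2(p) = -1.387023, -p*log2(p) = 0.530332
  p = 14/34 = 0.411765: log2(p) = -1.280108, -p*log2(p) = 0.527103
H = 0.363231 + 0.309044 + 0.530332 + 0.527103 = 1.729710

H = 1.7297 bits/symbol


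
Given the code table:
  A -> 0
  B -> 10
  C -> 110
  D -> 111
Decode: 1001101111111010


Decoding:
10 -> B
0 -> A
110 -> C
111 -> D
111 -> D
10 -> B
10 -> B


Result: BACDDBB


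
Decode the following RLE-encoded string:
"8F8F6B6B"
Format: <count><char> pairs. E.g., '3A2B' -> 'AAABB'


Expanding each <count><char> pair:
  8F -> 'FFFFFFFF'
  8F -> 'FFFFFFFF'
  6B -> 'BBBBBB'
  6B -> 'BBBBBB'

Decoded = FFFFFFFFFFFFFFFFBBBBBBBBBBBB


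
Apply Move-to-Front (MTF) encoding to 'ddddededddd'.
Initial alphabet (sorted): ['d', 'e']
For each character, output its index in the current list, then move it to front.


MTF encoding:
'd': index 0 in ['d', 'e'] -> ['d', 'e']
'd': index 0 in ['d', 'e'] -> ['d', 'e']
'd': index 0 in ['d', 'e'] -> ['d', 'e']
'd': index 0 in ['d', 'e'] -> ['d', 'e']
'e': index 1 in ['d', 'e'] -> ['e', 'd']
'd': index 1 in ['e', 'd'] -> ['d', 'e']
'e': index 1 in ['d', 'e'] -> ['e', 'd']
'd': index 1 in ['e', 'd'] -> ['d', 'e']
'd': index 0 in ['d', 'e'] -> ['d', 'e']
'd': index 0 in ['d', 'e'] -> ['d', 'e']
'd': index 0 in ['d', 'e'] -> ['d', 'e']


Output: [0, 0, 0, 0, 1, 1, 1, 1, 0, 0, 0]


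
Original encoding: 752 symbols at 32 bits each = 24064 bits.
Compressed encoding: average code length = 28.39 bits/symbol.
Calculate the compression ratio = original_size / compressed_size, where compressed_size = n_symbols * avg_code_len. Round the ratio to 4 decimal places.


original_size = n_symbols * orig_bits = 752 * 32 = 24064 bits
compressed_size = n_symbols * avg_code_len = 752 * 28.39 = 21349.28 bits
ratio = original_size / compressed_size = 24064 / 21349.28 = 1.1272

Compression ratio = 1.1272


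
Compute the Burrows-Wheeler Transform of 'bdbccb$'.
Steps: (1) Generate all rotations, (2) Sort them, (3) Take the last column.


Rotations (sorted):
  0: $bdbccb -> last char: b
  1: b$bdbcc -> last char: c
  2: bccb$bd -> last char: d
  3: bdbccb$ -> last char: $
  4: cb$bdbc -> last char: c
  5: ccb$bdb -> last char: b
  6: dbccb$b -> last char: b


BWT = bcd$cbb


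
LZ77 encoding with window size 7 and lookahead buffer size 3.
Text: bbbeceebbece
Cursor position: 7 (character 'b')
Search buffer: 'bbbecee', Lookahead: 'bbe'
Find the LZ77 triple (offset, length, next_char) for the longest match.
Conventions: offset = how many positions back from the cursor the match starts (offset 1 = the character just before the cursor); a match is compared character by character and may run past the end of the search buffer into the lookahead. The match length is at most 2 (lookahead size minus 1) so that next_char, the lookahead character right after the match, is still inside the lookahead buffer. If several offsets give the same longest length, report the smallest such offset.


Try each offset into the search buffer:
  offset=1 (pos 6, char 'e'): match length 0
  offset=2 (pos 5, char 'e'): match length 0
  offset=3 (pos 4, char 'c'): match length 0
  offset=4 (pos 3, char 'e'): match length 0
  offset=5 (pos 2, char 'b'): match length 1
  offset=6 (pos 1, char 'b'): match length 2
  offset=7 (pos 0, char 'b'): match length 2
Longest match has length 2, found at offsets 6, 7; take the smallest, offset 6.
next_char = character at position 7 + 2 = 9 -> 'e'

Best match: offset=6, length=2 (matching 'bb' starting at position 1)
LZ77 triple: (6, 2, 'e')


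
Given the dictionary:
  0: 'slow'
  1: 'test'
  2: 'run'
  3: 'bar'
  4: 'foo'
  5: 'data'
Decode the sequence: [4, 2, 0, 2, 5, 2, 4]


Look up each index in the dictionary:
  4 -> 'foo'
  2 -> 'run'
  0 -> 'slow'
  2 -> 'run'
  5 -> 'data'
  2 -> 'run'
  4 -> 'foo'

Decoded: "foo run slow run data run foo"


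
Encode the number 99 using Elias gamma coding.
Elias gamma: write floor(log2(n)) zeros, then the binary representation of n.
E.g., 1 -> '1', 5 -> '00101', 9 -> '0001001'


num_bits = floor(log2(99)) + 1 = 7
leading_zeros = num_bits - 1 = 6
binary(99) = 1100011

Elias gamma(99) = '000000' + '1100011' = 0000001100011 (13 bits)


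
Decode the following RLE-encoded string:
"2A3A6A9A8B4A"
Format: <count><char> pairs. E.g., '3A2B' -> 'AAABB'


Expanding each <count><char> pair:
  2A -> 'AA'
  3A -> 'AAA'
  6A -> 'AAAAAA'
  9A -> 'AAAAAAAAA'
  8B -> 'BBBBBBBB'
  4A -> 'AAAA'

Decoded = AAAAAAAAAAAAAAAAAAAABBBBBBBBAAAA


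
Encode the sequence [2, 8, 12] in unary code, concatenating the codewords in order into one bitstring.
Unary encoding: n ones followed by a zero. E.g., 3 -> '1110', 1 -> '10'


Encode each number as n ones followed by a terminating 0:
  2 -> 110 (3 bits)
  8 -> 111111110 (9 bits)
  12 -> 1111111111110 (13 bits)
Total length = 3 + 9 + 13 = 25 bits.

Unary([2, 8, 12]) = 1101111111101111111111110 (25 bits)


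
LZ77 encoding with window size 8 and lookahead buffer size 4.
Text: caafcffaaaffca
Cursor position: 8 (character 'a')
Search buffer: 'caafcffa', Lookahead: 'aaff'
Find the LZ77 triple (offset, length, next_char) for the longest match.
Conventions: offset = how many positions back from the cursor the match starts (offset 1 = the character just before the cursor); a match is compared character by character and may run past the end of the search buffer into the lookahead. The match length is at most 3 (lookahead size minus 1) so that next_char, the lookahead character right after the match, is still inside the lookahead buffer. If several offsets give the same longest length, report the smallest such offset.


Try each offset into the search buffer:
  offset=1 (pos 7, char 'a'): match length 2
  offset=2 (pos 6, char 'f'): match length 0
  offset=3 (pos 5, char 'f'): match length 0
  offset=4 (pos 4, char 'c'): match length 0
  offset=5 (pos 3, char 'f'): match length 0
  offset=6 (pos 2, char 'a'): match length 1
  offset=7 (pos 1, char 'a'): match length 3
  offset=8 (pos 0, char 'c'): match length 0
Longest match has length 3 at offset 7.
next_char = character at position 8 + 3 = 11 -> 'f'

Best match: offset=7, length=3 (matching 'aaf' starting at position 1)
LZ77 triple: (7, 3, 'f')


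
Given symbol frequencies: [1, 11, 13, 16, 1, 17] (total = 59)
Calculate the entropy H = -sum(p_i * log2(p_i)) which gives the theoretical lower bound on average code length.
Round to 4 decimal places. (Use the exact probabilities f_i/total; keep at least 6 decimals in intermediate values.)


Per-symbol terms -p_i * log2(p_i) with p_i = f_i/59:
  p = 1/59 = 0.016949: log2(p) = -5.882643, -p*log2(p) = 0.099706
  p = 11/59 = 0.186441: log2(p) = -2.423211, -p*log2(p) = 0.451785
  p = 13/59 = 0.220339: log2(p) = -2.182203, -p*log2(p) = 0.480824
  p = 16/59 = 0.271186: log2(p) = -1.882643, -p*log2(p) = 0.510547
  p = 1/59 = 0.016949: log2(p) = -5.882643, -p*log2(p) = 0.099706
  p = 17/59 = 0.288136: log2(p) = -1.795180, -p*log2(p) = 0.517255
H = 0.099706 + 0.451785 + 0.480824 + 0.510547 + 0.099706 + 0.517255 = 2.159823

H = 2.1598 bits/symbol


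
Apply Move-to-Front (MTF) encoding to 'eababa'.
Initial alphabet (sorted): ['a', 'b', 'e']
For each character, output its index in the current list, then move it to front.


MTF encoding:
'e': index 2 in ['a', 'b', 'e'] -> ['e', 'a', 'b']
'a': index 1 in ['e', 'a', 'b'] -> ['a', 'e', 'b']
'b': index 2 in ['a', 'e', 'b'] -> ['b', 'a', 'e']
'a': index 1 in ['b', 'a', 'e'] -> ['a', 'b', 'e']
'b': index 1 in ['a', 'b', 'e'] -> ['b', 'a', 'e']
'a': index 1 in ['b', 'a', 'e'] -> ['a', 'b', 'e']


Output: [2, 1, 2, 1, 1, 1]


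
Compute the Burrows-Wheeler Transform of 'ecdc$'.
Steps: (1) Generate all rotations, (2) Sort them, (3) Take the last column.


Rotations (sorted):
  0: $ecdc -> last char: c
  1: c$ecd -> last char: d
  2: cdc$e -> last char: e
  3: dc$ec -> last char: c
  4: ecdc$ -> last char: $


BWT = cdec$


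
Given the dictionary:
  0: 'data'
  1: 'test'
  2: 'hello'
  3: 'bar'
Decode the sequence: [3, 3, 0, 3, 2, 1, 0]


Look up each index in the dictionary:
  3 -> 'bar'
  3 -> 'bar'
  0 -> 'data'
  3 -> 'bar'
  2 -> 'hello'
  1 -> 'test'
  0 -> 'data'

Decoded: "bar bar data bar hello test data"


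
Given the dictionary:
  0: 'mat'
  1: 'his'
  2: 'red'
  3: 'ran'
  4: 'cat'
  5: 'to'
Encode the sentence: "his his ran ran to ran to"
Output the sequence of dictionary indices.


Look up each word in the dictionary:
  'his' -> 1
  'his' -> 1
  'ran' -> 3
  'ran' -> 3
  'to' -> 5
  'ran' -> 3
  'to' -> 5

Encoded: [1, 1, 3, 3, 5, 3, 5]


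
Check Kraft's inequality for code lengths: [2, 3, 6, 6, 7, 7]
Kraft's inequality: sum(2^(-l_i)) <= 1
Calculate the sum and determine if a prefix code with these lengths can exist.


Sum = 2^(-2) + 2^(-3) + 2^(-6) + 2^(-6) + 2^(-7) + 2^(-7)
    = 0.25 + 0.125 + 0.015625 + 0.015625 + 0.0078125 + 0.0078125
    = 54/128 = 0.421875
Since 0.421875 <= 1, Kraft's inequality IS satisfied.
A prefix code with these lengths CAN exist.

Kraft sum = 0.421875. Satisfied.


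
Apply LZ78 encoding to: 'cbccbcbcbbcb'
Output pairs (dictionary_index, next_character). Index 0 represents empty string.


LZ78 encoding steps:
Dictionary: {0: ''}
Step 1: w='' (idx 0), next='c' -> output (0, 'c'), add 'c' as idx 1
Step 2: w='' (idx 0), next='b' -> output (0, 'b'), add 'b' as idx 2
Step 3: w='c' (idx 1), next='c' -> output (1, 'c'), add 'cc' as idx 3
Step 4: w='b' (idx 2), next='c' -> output (2, 'c'), add 'bc' as idx 4
Step 5: w='bc' (idx 4), next='b' -> output (4, 'b'), add 'bcb' as idx 5
Step 6: w='bcb' (idx 5), end of input -> output (5, '')


Encoded: [(0, 'c'), (0, 'b'), (1, 'c'), (2, 'c'), (4, 'b'), (5, '')]


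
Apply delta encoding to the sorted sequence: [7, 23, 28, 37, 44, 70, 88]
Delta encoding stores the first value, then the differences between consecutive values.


First value: 7
Deltas:
  23 - 7 = 16
  28 - 23 = 5
  37 - 28 = 9
  44 - 37 = 7
  70 - 44 = 26
  88 - 70 = 18


Delta encoded: [7, 16, 5, 9, 7, 26, 18]


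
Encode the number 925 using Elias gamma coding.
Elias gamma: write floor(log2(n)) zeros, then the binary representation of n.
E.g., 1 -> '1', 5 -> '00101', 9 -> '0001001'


num_bits = floor(log2(925)) + 1 = 10
leading_zeros = num_bits - 1 = 9
binary(925) = 1110011101

Elias gamma(925) = '000000000' + '1110011101' = 0000000001110011101 (19 bits)


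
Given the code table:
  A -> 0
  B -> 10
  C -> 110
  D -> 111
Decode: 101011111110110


Decoding:
10 -> B
10 -> B
111 -> D
111 -> D
10 -> B
110 -> C


Result: BBDDBC


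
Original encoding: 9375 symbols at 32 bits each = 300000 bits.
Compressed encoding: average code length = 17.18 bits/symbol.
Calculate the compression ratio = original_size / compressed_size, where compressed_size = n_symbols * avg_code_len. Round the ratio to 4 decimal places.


original_size = n_symbols * orig_bits = 9375 * 32 = 300000 bits
compressed_size = n_symbols * avg_code_len = 9375 * 17.18 = 161062.5 bits
ratio = original_size / compressed_size = 300000 / 161062.5 = 1.8626

Compression ratio = 1.8626


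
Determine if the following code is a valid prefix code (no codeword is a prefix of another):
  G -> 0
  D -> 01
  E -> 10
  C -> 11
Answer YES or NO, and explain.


Checking each pair (does one codeword prefix another?):
  G='0' vs D='01': prefix -- VIOLATION

NO -- this is NOT a valid prefix code. G (0) is a prefix of D (01).


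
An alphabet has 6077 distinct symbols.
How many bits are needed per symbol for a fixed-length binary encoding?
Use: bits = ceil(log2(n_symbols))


log2(6077) = 12.5691
Bracket: 2^12 = 4096 < 6077 <= 2^13 = 8192
So ceil(log2(6077)) = 13

bits = ceil(log2(6077)) = ceil(12.5691) = 13 bits


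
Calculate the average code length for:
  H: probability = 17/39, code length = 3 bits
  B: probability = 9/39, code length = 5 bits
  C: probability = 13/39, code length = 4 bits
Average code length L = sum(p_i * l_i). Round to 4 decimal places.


Weighted contributions p_i * l_i:
  H: (17/39) * 3 = 51/39
  B: (9/39) * 5 = 45/39
  C: (13/39) * 4 = 52/39
Sum = (51 + 45 + 52)/39 = 148/39

L = 148/39 = 3.7949 bits/symbol


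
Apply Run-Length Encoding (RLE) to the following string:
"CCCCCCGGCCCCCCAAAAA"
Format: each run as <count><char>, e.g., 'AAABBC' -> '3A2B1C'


Scanning runs left to right:
  i=0: run of 'C' x 6 -> '6C'
  i=6: run of 'G' x 2 -> '2G'
  i=8: run of 'C' x 6 -> '6C'
  i=14: run of 'A' x 5 -> '5A'

RLE = 6C2G6C5A


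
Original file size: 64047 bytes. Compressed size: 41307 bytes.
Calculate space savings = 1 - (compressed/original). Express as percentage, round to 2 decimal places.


ratio = compressed/original = 41307/64047 = 0.644948
savings = 1 - ratio = 1 - 0.644948 = 0.355052
as a percentage: 0.355052 * 100 = 35.51%

Space savings = 1 - 41307/64047 = 35.51%


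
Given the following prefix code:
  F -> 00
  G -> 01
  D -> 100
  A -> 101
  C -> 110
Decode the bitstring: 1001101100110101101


Decoding step by step:
Bits 100 -> D
Bits 110 -> C
Bits 110 -> C
Bits 01 -> G
Bits 101 -> A
Bits 01 -> G
Bits 101 -> A


Decoded message: DCCGAGA


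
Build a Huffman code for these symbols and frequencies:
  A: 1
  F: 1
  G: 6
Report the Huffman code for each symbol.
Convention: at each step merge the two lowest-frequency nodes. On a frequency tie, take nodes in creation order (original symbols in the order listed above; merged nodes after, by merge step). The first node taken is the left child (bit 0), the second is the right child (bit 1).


Huffman tree construction:
Step 1: Merge A(1) + F(1) = 2
Step 2: Merge (A+F)(2) + G(6) = 8
Read each symbol's code off the tree from the root (left child = 0, right child = 1).

Codes:
  A: 00 (length 2)
  F: 01 (length 2)
  G: 1 (length 1)
Average code length: 10/8 = 1.2500 bits/symbol


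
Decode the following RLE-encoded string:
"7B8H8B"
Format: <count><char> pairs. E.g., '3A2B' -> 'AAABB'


Expanding each <count><char> pair:
  7B -> 'BBBBBBB'
  8H -> 'HHHHHHHH'
  8B -> 'BBBBBBBB'

Decoded = BBBBBBBHHHHHHHHBBBBBBBB


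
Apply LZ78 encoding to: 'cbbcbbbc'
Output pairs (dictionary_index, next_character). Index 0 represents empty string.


LZ78 encoding steps:
Dictionary: {0: ''}
Step 1: w='' (idx 0), next='c' -> output (0, 'c'), add 'c' as idx 1
Step 2: w='' (idx 0), next='b' -> output (0, 'b'), add 'b' as idx 2
Step 3: w='b' (idx 2), next='c' -> output (2, 'c'), add 'bc' as idx 3
Step 4: w='b' (idx 2), next='b' -> output (2, 'b'), add 'bb' as idx 4
Step 5: w='bc' (idx 3), end of input -> output (3, '')


Encoded: [(0, 'c'), (0, 'b'), (2, 'c'), (2, 'b'), (3, '')]


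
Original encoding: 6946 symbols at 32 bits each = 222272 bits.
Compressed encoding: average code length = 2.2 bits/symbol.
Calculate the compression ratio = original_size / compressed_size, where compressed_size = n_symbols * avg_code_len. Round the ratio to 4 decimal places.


original_size = n_symbols * orig_bits = 6946 * 32 = 222272 bits
compressed_size = n_symbols * avg_code_len = 6946 * 2.2 = 15281.2 bits
ratio = original_size / compressed_size = 222272 / 15281.2 = 14.5455

Compression ratio = 14.5455


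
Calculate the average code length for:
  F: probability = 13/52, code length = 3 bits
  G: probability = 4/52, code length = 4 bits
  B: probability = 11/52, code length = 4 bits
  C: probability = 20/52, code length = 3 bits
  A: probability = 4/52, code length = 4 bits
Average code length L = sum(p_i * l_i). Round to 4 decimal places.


Weighted contributions p_i * l_i:
  F: (13/52) * 3 = 39/52
  G: (4/52) * 4 = 16/52
  B: (11/52) * 4 = 44/52
  C: (20/52) * 3 = 60/52
  A: (4/52) * 4 = 16/52
Sum = (39 + 16 + 44 + 60 + 16)/52 = 175/52

L = 175/52 = 3.3654 bits/symbol


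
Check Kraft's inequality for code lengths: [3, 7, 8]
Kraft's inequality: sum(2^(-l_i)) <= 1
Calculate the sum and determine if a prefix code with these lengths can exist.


Sum = 2^(-3) + 2^(-7) + 2^(-8)
    = 0.125 + 0.0078125 + 0.00390625
    = 35/256 = 0.13671875
Since 0.13671875 <= 1, Kraft's inequality IS satisfied.
A prefix code with these lengths CAN exist.

Kraft sum = 0.13671875. Satisfied.


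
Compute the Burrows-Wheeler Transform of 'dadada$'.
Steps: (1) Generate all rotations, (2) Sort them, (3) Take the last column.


Rotations (sorted):
  0: $dadada -> last char: a
  1: a$dadad -> last char: d
  2: ada$dad -> last char: d
  3: adada$d -> last char: d
  4: da$dada -> last char: a
  5: dada$da -> last char: a
  6: dadada$ -> last char: $


BWT = adddaa$


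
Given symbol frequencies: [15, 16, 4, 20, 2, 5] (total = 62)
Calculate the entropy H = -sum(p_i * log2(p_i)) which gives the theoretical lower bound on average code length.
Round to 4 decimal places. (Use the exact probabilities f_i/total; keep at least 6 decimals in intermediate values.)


Per-symbol terms -p_i * log2(p_i) with p_i = f_i/62:
  p = 15/62 = 0.241935: log2(p) = -2.047306, -p*log2(p) = 0.495316
  p = 16/62 = 0.258065: log2(p) = -1.954196, -p*log2(p) = 0.504309
  p = 4/62 = 0.064516: log2(p) = -3.954196, -p*log2(p) = 0.255109
  p = 20/62 = 0.322581: log2(p) = -1.632268, -p*log2(p) = 0.526538
  p = 2/62 = 0.032258: log2(p) = -4.954196, -p*log2(p) = 0.159813
  p = 5/62 = 0.080645: log2(p) = -3.632268, -p*log2(p) = 0.292925
H = 0.495316 + 0.504309 + 0.255109 + 0.526538 + 0.159813 + 0.292925 = 2.234010

H = 2.234 bits/symbol


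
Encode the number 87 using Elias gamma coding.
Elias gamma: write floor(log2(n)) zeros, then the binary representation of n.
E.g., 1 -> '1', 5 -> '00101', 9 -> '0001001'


num_bits = floor(log2(87)) + 1 = 7
leading_zeros = num_bits - 1 = 6
binary(87) = 1010111

Elias gamma(87) = '000000' + '1010111' = 0000001010111 (13 bits)


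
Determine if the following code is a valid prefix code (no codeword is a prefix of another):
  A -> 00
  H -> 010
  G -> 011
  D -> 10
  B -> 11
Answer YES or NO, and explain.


Checking each pair (does one codeword prefix another?):
  A='00' vs H='010': no prefix
  A='00' vs G='011': no prefix
  A='00' vs D='10': no prefix
  A='00' vs B='11': no prefix
  H='010' vs A='00': no prefix
  H='010' vs G='011': no prefix
  H='010' vs D='10': no prefix
  H='010' vs B='11': no prefix
  G='011' vs A='00': no prefix
  G='011' vs H='010': no prefix
  G='011' vs D='10': no prefix
  G='011' vs B='11': no prefix
  D='10' vs A='00': no prefix
  D='10' vs H='010': no prefix
  D='10' vs G='011': no prefix
  D='10' vs B='11': no prefix
  B='11' vs A='00': no prefix
  B='11' vs H='010': no prefix
  B='11' vs G='011': no prefix
  B='11' vs D='10': no prefix
No violation found over all pairs.

YES -- this is a valid prefix code. No codeword is a prefix of any other codeword.


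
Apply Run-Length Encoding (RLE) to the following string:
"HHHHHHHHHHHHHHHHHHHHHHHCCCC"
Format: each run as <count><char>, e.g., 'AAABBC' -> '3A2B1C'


Scanning runs left to right:
  i=0: run of 'H' x 23 -> '23H'
  i=23: run of 'C' x 4 -> '4C'

RLE = 23H4C


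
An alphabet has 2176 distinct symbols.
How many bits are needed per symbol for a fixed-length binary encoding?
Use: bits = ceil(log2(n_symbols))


log2(2176) = 11.0875
Bracket: 2^11 = 2048 < 2176 <= 2^12 = 4096
So ceil(log2(2176)) = 12

bits = ceil(log2(2176)) = ceil(11.0875) = 12 bits


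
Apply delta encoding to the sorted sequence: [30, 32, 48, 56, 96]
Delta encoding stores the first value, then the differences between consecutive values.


First value: 30
Deltas:
  32 - 30 = 2
  48 - 32 = 16
  56 - 48 = 8
  96 - 56 = 40


Delta encoded: [30, 2, 16, 8, 40]


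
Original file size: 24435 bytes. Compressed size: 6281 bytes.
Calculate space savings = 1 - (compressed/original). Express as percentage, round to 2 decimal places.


ratio = compressed/original = 6281/24435 = 0.257049
savings = 1 - ratio = 1 - 0.257049 = 0.742951
as a percentage: 0.742951 * 100 = 74.3%

Space savings = 1 - 6281/24435 = 74.3%


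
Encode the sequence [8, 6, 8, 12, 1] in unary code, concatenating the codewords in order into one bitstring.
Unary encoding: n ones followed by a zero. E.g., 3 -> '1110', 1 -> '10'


Encode each number as n ones followed by a terminating 0:
  8 -> 111111110 (9 bits)
  6 -> 1111110 (7 bits)
  8 -> 111111110 (9 bits)
  12 -> 1111111111110 (13 bits)
  1 -> 10 (2 bits)
Total length = 9 + 7 + 9 + 13 + 2 = 40 bits.

Unary([8, 6, 8, 12, 1]) = 1111111101111110111111110111111111111010 (40 bits)


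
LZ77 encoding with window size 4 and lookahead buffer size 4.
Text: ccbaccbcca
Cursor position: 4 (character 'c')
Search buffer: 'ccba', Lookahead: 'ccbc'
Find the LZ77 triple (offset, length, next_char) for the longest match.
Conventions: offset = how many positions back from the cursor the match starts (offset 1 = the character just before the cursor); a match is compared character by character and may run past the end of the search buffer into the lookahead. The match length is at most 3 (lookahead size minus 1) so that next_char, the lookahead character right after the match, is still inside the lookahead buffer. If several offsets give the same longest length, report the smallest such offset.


Try each offset into the search buffer:
  offset=1 (pos 3, char 'a'): match length 0
  offset=2 (pos 2, char 'b'): match length 0
  offset=3 (pos 1, char 'c'): match length 1
  offset=4 (pos 0, char 'c'): match length 3
Longest match has length 3 at offset 4.
next_char = character at position 4 + 3 = 7 -> 'c'

Best match: offset=4, length=3 (matching 'ccb' starting at position 0)
LZ77 triple: (4, 3, 'c')


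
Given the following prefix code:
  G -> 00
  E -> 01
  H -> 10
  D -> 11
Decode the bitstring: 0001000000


Decoding step by step:
Bits 00 -> G
Bits 01 -> E
Bits 00 -> G
Bits 00 -> G
Bits 00 -> G


Decoded message: GEGGG


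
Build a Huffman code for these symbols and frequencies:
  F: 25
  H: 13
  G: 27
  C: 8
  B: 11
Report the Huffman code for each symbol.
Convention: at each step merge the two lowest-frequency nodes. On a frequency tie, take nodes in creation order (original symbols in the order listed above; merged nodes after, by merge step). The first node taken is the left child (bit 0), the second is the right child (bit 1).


Huffman tree construction:
Step 1: Merge C(8) + B(11) = 19
Step 2: Merge H(13) + (C+B)(19) = 32
Step 3: Merge F(25) + G(27) = 52
Step 4: Merge (H+(C+B))(32) + (F+G)(52) = 84
Read each symbol's code off the tree from the root (left child = 0, right child = 1).

Codes:
  F: 10 (length 2)
  H: 00 (length 2)
  G: 11 (length 2)
  C: 010 (length 3)
  B: 011 (length 3)
Average code length: 187/84 = 2.2262 bits/symbol


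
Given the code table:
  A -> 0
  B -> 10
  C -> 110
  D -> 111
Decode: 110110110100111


Decoding:
110 -> C
110 -> C
110 -> C
10 -> B
0 -> A
111 -> D


Result: CCCBAD


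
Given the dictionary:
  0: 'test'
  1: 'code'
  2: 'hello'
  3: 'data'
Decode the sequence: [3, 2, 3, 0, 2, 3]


Look up each index in the dictionary:
  3 -> 'data'
  2 -> 'hello'
  3 -> 'data'
  0 -> 'test'
  2 -> 'hello'
  3 -> 'data'

Decoded: "data hello data test hello data"


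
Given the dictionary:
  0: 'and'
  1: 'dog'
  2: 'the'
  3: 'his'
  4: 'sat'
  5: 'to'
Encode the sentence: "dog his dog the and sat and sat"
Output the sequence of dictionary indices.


Look up each word in the dictionary:
  'dog' -> 1
  'his' -> 3
  'dog' -> 1
  'the' -> 2
  'and' -> 0
  'sat' -> 4
  'and' -> 0
  'sat' -> 4

Encoded: [1, 3, 1, 2, 0, 4, 0, 4]


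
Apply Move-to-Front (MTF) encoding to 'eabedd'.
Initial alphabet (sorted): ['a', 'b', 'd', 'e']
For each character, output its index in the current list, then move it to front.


MTF encoding:
'e': index 3 in ['a', 'b', 'd', 'e'] -> ['e', 'a', 'b', 'd']
'a': index 1 in ['e', 'a', 'b', 'd'] -> ['a', 'e', 'b', 'd']
'b': index 2 in ['a', 'e', 'b', 'd'] -> ['b', 'a', 'e', 'd']
'e': index 2 in ['b', 'a', 'e', 'd'] -> ['e', 'b', 'a', 'd']
'd': index 3 in ['e', 'b', 'a', 'd'] -> ['d', 'e', 'b', 'a']
'd': index 0 in ['d', 'e', 'b', 'a'] -> ['d', 'e', 'b', 'a']


Output: [3, 1, 2, 2, 3, 0]


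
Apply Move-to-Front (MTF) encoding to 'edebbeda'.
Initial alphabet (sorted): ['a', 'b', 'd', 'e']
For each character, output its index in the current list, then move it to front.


MTF encoding:
'e': index 3 in ['a', 'b', 'd', 'e'] -> ['e', 'a', 'b', 'd']
'd': index 3 in ['e', 'a', 'b', 'd'] -> ['d', 'e', 'a', 'b']
'e': index 1 in ['d', 'e', 'a', 'b'] -> ['e', 'd', 'a', 'b']
'b': index 3 in ['e', 'd', 'a', 'b'] -> ['b', 'e', 'd', 'a']
'b': index 0 in ['b', 'e', 'd', 'a'] -> ['b', 'e', 'd', 'a']
'e': index 1 in ['b', 'e', 'd', 'a'] -> ['e', 'b', 'd', 'a']
'd': index 2 in ['e', 'b', 'd', 'a'] -> ['d', 'e', 'b', 'a']
'a': index 3 in ['d', 'e', 'b', 'a'] -> ['a', 'd', 'e', 'b']


Output: [3, 3, 1, 3, 0, 1, 2, 3]
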